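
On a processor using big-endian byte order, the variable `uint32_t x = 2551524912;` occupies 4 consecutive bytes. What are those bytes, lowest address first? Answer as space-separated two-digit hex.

2551524912 in hexadecimal, padded to 32 bits, is 0x98152E30.
Split into bytes (most-significant first): 98 15 2E 30.
Big-endian stores the most-significant byte at the lowest address.
So the memory order matches the most-significant-first order: 98 15 2E 30.

98 15 2E 30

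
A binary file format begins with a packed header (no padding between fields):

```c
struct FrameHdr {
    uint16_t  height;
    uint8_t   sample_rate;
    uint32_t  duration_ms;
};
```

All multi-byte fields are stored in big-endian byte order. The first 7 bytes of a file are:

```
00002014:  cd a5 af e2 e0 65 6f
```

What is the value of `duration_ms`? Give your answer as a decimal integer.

`duration_ms` follows `height` (2 B), `sample_rate` (1 B), so it starts at offset 2 + 1 = 3 and occupies 4 bytes.
Bytes at offsets 3..6: E2 E0 65 6F.
Big-endian stores the most-significant byte at the lowest address.
The bytes are already most-significant first: 0xE2E0656F.
0xE2E0656F = 3806356847.

3806356847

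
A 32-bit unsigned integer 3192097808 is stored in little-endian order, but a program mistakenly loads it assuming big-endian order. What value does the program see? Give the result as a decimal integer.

3192097808 in 32-bit hexadecimal is 0xBE438C10.
Stored little-endian, the bytes at ascending addresses are 10 8C 43 BE.
Read back as big-endian, the last byte is least significant, giving 0x108C43BE.
0x108C43BE = 277627838.

277627838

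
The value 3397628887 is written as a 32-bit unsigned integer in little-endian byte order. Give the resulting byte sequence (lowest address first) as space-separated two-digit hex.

3397628887 in hexadecimal, padded to 32 bits, is 0xCA83B3D7.
Split into bytes (most-significant first): CA 83 B3 D7.
In little-endian order the low byte comes first in memory.
So at ascending addresses the bytes are D7 B3 83 CA.

D7 B3 83 CA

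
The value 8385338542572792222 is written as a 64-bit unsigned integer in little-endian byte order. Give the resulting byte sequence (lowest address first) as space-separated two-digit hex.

8385338542572792222 in hexadecimal, padded to 64 bits, is 0x745EB4FA1F71699E.
Split into bytes (most-significant first): 74 5E B4 FA 1F 71 69 9E.
In little-endian order the low byte comes first in memory.
So at ascending addresses the bytes are 9E 69 71 1F FA B4 5E 74.

9E 69 71 1F FA B4 5E 74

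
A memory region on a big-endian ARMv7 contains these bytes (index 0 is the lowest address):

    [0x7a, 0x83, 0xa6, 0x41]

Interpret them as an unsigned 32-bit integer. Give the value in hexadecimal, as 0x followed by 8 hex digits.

0x7A83A641

Big-endian stores the most-significant byte at the lowest address.
The bytes are already most-significant first: 0x7A83A641.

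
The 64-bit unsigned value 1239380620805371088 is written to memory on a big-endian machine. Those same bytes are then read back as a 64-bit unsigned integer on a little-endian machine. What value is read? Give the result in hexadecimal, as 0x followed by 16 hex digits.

0xD0749BAC1B2A3311

1239380620805371088 in 64-bit hexadecimal is 0x11332A1BAC9B74D0.
Stored big-endian, the bytes at ascending addresses are 11 33 2A 1B AC 9B 74 D0.
Read back as little-endian, the first byte is least significant, giving 0xD0749BAC1B2A3311.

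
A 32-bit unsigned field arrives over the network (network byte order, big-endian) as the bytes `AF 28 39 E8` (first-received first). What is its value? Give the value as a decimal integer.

2938649064

In big-endian order the high byte comes first in memory.
The bytes are already most-significant first: 0xAF2839E8.
0xAF2839E8 = 2938649064.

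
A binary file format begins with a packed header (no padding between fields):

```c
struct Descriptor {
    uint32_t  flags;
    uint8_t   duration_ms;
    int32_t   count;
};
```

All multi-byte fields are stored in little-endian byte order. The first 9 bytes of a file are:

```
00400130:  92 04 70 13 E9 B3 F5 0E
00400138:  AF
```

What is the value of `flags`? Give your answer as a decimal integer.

326108306

`flags` is the first field, at byte offset 0, occupying 4 bytes.
Bytes at offsets 0..3: 92 04 70 13.
Little-endian: lowest address holds the least-significant byte.
Reassemble most-significant byte first: 13 70 04 92 → 0x13700492.
0x13700492 = 326108306.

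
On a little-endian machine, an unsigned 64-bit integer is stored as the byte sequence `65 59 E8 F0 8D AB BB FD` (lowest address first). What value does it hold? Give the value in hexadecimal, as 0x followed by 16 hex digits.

Little-endian: lowest address holds the least-significant byte.
Reassemble most-significant byte first: FD BB AB 8D F0 E8 59 65 → 0xFDBBAB8DF0E85965.

0xFDBBAB8DF0E85965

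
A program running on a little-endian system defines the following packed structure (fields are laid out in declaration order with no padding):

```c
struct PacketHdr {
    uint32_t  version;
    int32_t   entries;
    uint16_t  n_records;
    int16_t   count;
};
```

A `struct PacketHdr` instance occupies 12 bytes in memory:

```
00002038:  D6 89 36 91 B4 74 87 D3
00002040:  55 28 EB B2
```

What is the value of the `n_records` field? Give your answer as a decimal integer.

10325

`n_records` follows `version` (4 B), `entries` (4 B), so it starts at offset 4 + 4 = 8 and occupies 2 bytes.
Bytes at offsets 8..9: 55 28.
Little-endian: lowest address holds the least-significant byte.
Reassemble most-significant byte first: 28 55 → 0x2855.
0x2855 = 10325.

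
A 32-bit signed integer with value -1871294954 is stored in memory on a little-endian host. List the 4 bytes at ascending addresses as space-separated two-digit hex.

16 4E 76 90

Two's complement of -1871294954 in 32 bits: 1871294954 = 0x6F89B1EA; invert → 0x90764E15; add 1 → 0x90764E16.
Split into bytes (most-significant first): 90 76 4E 16.
Little-endian stores the least-significant byte at the lowest address.
So at ascending addresses the bytes are 16 4E 76 90.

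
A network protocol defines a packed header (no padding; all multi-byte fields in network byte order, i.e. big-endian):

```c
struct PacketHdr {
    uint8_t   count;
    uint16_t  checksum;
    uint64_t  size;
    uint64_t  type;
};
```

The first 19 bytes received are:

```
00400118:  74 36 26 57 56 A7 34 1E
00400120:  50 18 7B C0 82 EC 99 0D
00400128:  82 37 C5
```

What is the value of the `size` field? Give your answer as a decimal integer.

6293401371585550459

`size` follows `count` (1 B), `checksum` (2 B), so it starts at offset 1 + 2 = 3 and occupies 8 bytes.
Bytes at offsets 3..10: 57 56 A7 34 1E 50 18 7B.
In big-endian order the high byte comes first in memory.
The bytes are already most-significant first: 0x5756A7341E50187B.
0x5756A7341E50187B = 6293401371585550459.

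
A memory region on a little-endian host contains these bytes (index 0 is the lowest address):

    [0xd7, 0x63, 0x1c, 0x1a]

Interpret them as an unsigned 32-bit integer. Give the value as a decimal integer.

Little-endian stores the least-significant byte at the lowest address.
Reassemble most-significant byte first: 1A 1C 63 D7 → 0x1A1C63D7.
0x1A1C63D7 = 438068183.

438068183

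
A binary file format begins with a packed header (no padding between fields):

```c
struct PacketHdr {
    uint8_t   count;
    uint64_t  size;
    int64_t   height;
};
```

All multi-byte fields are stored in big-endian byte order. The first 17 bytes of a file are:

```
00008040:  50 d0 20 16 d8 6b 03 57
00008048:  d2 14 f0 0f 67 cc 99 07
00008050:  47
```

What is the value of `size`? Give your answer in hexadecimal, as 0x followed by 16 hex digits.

0xD02016D86B0357D2

`size` follows `count` (1 byte), so it starts at byte offset 1 and occupies 8 bytes.
Bytes at offsets 1..8: D0 20 16 D8 6B 03 57 D2.
In big-endian order the high byte comes first in memory.
The bytes are already most-significant first: 0xD02016D86B0357D2.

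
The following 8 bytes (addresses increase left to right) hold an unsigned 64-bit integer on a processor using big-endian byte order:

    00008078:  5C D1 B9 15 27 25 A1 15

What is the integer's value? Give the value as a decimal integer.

6688330422124126485

In big-endian order the high byte comes first in memory.
The bytes are already most-significant first: 0x5CD1B9152725A115.
0x5CD1B9152725A115 = 6688330422124126485.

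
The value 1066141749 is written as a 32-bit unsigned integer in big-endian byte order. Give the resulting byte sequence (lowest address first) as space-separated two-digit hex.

3F 8C 08 35

1066141749 in hexadecimal, padded to 32 bits, is 0x3F8C0835.
Split into bytes (most-significant first): 3F 8C 08 35.
Big-endian stores the most-significant byte at the lowest address.
So the memory order matches the most-significant-first order: 3F 8C 08 35.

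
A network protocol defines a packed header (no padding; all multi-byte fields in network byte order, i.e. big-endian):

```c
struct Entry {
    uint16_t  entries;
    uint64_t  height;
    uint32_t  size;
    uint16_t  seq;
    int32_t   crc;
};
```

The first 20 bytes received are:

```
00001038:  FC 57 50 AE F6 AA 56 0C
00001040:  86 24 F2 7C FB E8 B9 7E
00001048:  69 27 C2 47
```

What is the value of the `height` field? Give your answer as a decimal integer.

5813855380430423588

`height` follows `entries` (2 bytes), so it starts at byte offset 2 and occupies 8 bytes.
Bytes at offsets 2..9: 50 AE F6 AA 56 0C 86 24.
In big-endian order the high byte comes first in memory.
The bytes are already most-significant first: 0x50AEF6AA560C8624.
0x50AEF6AA560C8624 = 5813855380430423588.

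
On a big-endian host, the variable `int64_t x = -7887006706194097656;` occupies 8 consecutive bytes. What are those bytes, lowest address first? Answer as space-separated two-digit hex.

Two's complement of -7887006706194097656 in 64 bits: 7887006706194097656 = 0x6D7446CFE7D2A5F8; invert → 0x928BB930182D5A07; add 1 → 0x928BB930182D5A08.
Split into bytes (most-significant first): 92 8B B9 30 18 2D 5A 08.
In big-endian order the high byte comes first in memory.
So the memory order matches the most-significant-first order: 92 8B B9 30 18 2D 5A 08.

92 8B B9 30 18 2D 5A 08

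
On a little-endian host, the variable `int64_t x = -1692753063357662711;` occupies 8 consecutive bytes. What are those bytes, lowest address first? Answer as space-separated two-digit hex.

Two's complement of -1692753063357662711 in 64 bits: 1692753063357662711 = 0x177DDDF149E345F7; invert → 0xE882220EB61CBA08; add 1 → 0xE882220EB61CBA09.
Split into bytes (most-significant first): E8 82 22 0E B6 1C BA 09.
Little-endian: lowest address holds the least-significant byte.
So at ascending addresses the bytes are 09 BA 1C B6 0E 22 82 E8.

09 BA 1C B6 0E 22 82 E8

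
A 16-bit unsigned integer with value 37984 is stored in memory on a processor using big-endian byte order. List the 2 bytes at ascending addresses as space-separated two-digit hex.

37984 in hexadecimal, padded to 16 bits, is 0x9460.
Split into bytes (most-significant first): 94 60.
Big-endian: lowest address holds the most-significant byte.
So the memory order matches the most-significant-first order: 94 60.

94 60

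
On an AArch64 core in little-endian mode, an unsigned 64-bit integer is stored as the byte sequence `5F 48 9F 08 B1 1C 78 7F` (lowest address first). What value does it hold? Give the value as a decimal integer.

9185122986701572191

Little-endian: lowest address holds the least-significant byte.
Reassemble most-significant byte first: 7F 78 1C B1 08 9F 48 5F → 0x7F781CB1089F485F.
0x7F781CB1089F485F = 9185122986701572191.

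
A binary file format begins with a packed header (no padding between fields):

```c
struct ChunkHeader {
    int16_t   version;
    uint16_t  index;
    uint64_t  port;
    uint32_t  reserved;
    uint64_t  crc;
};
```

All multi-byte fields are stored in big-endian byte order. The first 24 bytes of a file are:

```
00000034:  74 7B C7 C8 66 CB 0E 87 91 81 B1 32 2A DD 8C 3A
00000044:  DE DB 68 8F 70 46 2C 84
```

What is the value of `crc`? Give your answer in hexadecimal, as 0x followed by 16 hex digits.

0xDEDB688F70462C84

`crc` follows `version` (2 B), `index` (2 B), `port` (8 B), `reserved` (4 B), so it starts at offset 2 + 2 + 8 + 4 = 16 and occupies 8 bytes.
Bytes at offsets 16..23: DE DB 68 8F 70 46 2C 84.
In big-endian order the high byte comes first in memory.
The bytes are already most-significant first: 0xDEDB688F70462C84.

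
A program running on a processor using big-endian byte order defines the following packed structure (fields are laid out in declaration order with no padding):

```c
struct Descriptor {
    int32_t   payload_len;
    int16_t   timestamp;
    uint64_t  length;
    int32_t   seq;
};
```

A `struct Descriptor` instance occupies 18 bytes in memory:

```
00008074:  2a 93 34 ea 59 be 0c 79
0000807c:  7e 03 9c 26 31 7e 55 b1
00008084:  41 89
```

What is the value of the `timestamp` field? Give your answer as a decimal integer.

22974

`timestamp` follows `payload_len` (4 bytes), so it starts at byte offset 4 and occupies 2 bytes.
Bytes at offsets 4..5: 59 BE.
Big-endian: lowest address holds the most-significant byte.
The bytes are already most-significant first: 0x59BE.
0x59BE = 22974.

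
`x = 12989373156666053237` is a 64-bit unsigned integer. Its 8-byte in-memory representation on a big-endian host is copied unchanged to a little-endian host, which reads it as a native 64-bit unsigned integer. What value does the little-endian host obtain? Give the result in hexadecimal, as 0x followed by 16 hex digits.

0x751213BA108643B4

12989373156666053237 in 64-bit hexadecimal is 0xB4438610BA131275.
Stored big-endian, the bytes at ascending addresses are B4 43 86 10 BA 13 12 75.
Read back as little-endian, the first byte is least significant, giving 0x751213BA108643B4.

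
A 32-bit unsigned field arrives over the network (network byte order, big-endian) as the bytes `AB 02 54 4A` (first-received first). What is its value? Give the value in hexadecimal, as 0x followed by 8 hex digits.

0xAB02544A

Big-endian: lowest address holds the most-significant byte.
The bytes are already most-significant first: 0xAB02544A.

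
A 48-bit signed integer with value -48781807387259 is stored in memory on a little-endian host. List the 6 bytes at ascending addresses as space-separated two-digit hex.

85 FD B2 19 A2 D3

Two's complement of -48781807387259 in 48 bits: 48781807387259 = 0x2C5DE64D027B; invert → 0xD3A219B2FD84; add 1 → 0xD3A219B2FD85.
Split into bytes (most-significant first): D3 A2 19 B2 FD 85.
Little-endian: lowest address holds the least-significant byte.
So at ascending addresses the bytes are 85 FD B2 19 A2 D3.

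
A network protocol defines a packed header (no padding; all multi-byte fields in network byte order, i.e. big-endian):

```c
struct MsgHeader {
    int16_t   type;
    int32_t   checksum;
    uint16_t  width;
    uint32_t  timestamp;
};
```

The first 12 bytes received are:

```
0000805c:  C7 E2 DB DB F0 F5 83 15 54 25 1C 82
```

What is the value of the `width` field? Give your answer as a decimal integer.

`width` follows `type` (2 B), `checksum` (4 B), so it starts at offset 2 + 4 = 6 and occupies 2 bytes.
Bytes at offsets 6..7: 83 15.
Big-endian: lowest address holds the most-significant byte.
The bytes are already most-significant first: 0x8315.
0x8315 = 33557.

33557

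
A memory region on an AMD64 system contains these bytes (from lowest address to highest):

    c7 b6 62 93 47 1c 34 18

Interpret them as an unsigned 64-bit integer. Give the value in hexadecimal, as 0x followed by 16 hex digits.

Little-endian: lowest address holds the least-significant byte.
Reassemble most-significant byte first: 18 34 1C 47 93 62 B6 C7 → 0x18341C479362B6C7.

0x18341C479362B6C7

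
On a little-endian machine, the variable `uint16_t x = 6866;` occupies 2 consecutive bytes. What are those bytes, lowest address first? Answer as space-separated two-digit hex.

D2 1A

6866 in hexadecimal, padded to 16 bits, is 0x1AD2.
Split into bytes (most-significant first): 1A D2.
Little-endian stores the least-significant byte at the lowest address.
So at ascending addresses the bytes are D2 1A.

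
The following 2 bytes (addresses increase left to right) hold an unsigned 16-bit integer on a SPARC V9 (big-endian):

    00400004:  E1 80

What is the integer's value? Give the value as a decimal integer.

57728

In big-endian order the high byte comes first in memory.
The bytes are already most-significant first: 0xE180.
0xE180 = 57728.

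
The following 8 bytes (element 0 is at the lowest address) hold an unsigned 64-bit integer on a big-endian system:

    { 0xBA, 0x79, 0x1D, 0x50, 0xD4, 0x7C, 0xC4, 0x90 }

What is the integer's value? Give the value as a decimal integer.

13436803196236121232

Big-endian stores the most-significant byte at the lowest address.
The bytes are already most-significant first: 0xBA791D50D47CC490.
0xBA791D50D47CC490 = 13436803196236121232.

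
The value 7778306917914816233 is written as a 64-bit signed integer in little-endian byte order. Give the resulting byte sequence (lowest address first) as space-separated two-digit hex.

7778306917914816233 in hexadecimal, padded to 64 bits, is 0x6BF218EE3C46AEE9.
Split into bytes (most-significant first): 6B F2 18 EE 3C 46 AE E9.
Little-endian: lowest address holds the least-significant byte.
So at ascending addresses the bytes are E9 AE 46 3C EE 18 F2 6B.

E9 AE 46 3C EE 18 F2 6B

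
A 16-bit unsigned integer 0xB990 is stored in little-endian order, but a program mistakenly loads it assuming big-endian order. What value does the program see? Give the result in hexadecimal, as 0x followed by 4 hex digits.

Stored little-endian, the bytes at ascending addresses are 90 B9.
Read back as big-endian, the last byte is least significant, giving 0x90B9.

0x90B9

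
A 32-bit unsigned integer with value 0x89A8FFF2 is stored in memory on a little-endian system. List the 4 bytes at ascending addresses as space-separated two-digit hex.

F2 FF A8 89

Split into bytes (most-significant first): 89 A8 FF F2.
Little-endian: lowest address holds the least-significant byte.
So at ascending addresses the bytes are F2 FF A8 89.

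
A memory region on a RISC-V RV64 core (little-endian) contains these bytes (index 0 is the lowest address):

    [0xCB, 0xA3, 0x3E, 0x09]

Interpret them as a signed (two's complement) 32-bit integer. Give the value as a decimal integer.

Little-endian: lowest address holds the least-significant byte.
Reassemble most-significant byte first: 09 3E A3 CB → 0x093EA3CB.
0x093EA3CB = 155100107.

155100107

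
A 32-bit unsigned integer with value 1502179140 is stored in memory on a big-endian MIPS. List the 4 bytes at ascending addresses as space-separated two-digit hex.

59 89 6F 44

1502179140 in hexadecimal, padded to 32 bits, is 0x59896F44.
Split into bytes (most-significant first): 59 89 6F 44.
Big-endian: lowest address holds the most-significant byte.
So the memory order matches the most-significant-first order: 59 89 6F 44.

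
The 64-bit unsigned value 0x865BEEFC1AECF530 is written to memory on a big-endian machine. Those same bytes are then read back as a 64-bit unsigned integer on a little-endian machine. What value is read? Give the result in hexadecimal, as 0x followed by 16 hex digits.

0x30F5EC1AFCEE5B86

Stored big-endian, the bytes at ascending addresses are 86 5B EE FC 1A EC F5 30.
Read back as little-endian, the first byte is least significant, giving 0x30F5EC1AFCEE5B86.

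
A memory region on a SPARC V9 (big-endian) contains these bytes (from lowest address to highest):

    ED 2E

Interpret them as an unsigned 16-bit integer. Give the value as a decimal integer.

In big-endian order the high byte comes first in memory.
The bytes are already most-significant first: 0xED2E.
0xED2E = 60718.

60718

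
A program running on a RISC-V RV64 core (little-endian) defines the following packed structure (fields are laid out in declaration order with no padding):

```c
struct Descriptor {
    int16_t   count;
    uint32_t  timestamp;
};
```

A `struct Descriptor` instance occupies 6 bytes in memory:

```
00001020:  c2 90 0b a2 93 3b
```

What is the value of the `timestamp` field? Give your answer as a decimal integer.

`timestamp` follows `count` (2 bytes), so it starts at byte offset 2 and occupies 4 bytes.
Bytes at offsets 2..5: 0B A2 93 3B.
Little-endian stores the least-significant byte at the lowest address.
Reassemble most-significant byte first: 3B 93 A2 0B → 0x3B93A20B.
0x3B93A20B = 999531019.

999531019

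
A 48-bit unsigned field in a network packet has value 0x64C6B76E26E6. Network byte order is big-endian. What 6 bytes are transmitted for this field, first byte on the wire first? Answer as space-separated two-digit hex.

Split into bytes (most-significant first): 64 C6 B7 6E 26 E6.
In big-endian order the high byte comes first in memory.
So the memory order matches the most-significant-first order: 64 C6 B7 6E 26 E6.

64 C6 B7 6E 26 E6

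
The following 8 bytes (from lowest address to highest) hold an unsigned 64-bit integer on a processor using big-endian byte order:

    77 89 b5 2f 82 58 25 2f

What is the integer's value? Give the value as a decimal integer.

Big-endian stores the most-significant byte at the lowest address.
The bytes are already most-significant first: 0x7789B52F8258252F.
0x7789B52F8258252F = 8613614977977689391.

8613614977977689391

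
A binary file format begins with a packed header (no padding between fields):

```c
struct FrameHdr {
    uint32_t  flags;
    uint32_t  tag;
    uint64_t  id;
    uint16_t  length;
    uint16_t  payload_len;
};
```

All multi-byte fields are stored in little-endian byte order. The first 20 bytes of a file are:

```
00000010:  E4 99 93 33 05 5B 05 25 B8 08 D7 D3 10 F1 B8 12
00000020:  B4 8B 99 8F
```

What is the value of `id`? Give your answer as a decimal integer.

`id` follows `flags` (4 B), `tag` (4 B), so it starts at offset 4 + 4 = 8 and occupies 8 bytes.
Bytes at offsets 8..15: B8 08 D7 D3 10 F1 B8 12.
In little-endian order the low byte comes first in memory.
Reassemble most-significant byte first: 12 B8 F1 10 D3 D7 08 B8 → 0x12B8F110D3D708B8.
0x12B8F110D3D708B8 = 1349093142973319352.

1349093142973319352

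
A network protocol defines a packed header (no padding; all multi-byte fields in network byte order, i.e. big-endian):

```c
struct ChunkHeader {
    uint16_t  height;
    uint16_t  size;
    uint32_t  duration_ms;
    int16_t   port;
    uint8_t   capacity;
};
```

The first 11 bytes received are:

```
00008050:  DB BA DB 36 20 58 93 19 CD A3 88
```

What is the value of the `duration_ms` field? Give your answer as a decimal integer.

`duration_ms` follows `height` (2 B), `size` (2 B), so it starts at offset 2 + 2 = 4 and occupies 4 bytes.
Bytes at offsets 4..7: 20 58 93 19.
Big-endian: lowest address holds the most-significant byte.
The bytes are already most-significant first: 0x20589319.
0x20589319 = 542675737.

542675737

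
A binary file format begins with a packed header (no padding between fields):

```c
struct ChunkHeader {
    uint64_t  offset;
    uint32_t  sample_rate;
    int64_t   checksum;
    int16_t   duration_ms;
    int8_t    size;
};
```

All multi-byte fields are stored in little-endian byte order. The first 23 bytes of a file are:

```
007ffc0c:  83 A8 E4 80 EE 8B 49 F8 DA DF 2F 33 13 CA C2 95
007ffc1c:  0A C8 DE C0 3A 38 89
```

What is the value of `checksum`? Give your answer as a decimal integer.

-4548978625809823213

`checksum` follows `offset` (8 B), `sample_rate` (4 B), so it starts at offset 8 + 4 = 12 and occupies 8 bytes.
Bytes at offsets 12..19: 13 CA C2 95 0A C8 DE C0.
Little-endian stores the least-significant byte at the lowest address.
Reassemble most-significant byte first: C0 DE C8 0A 95 C2 CA 13 → 0xC0DEC80A95C2CA13.
Top bit is set, so as a signed 64-bit value this is 0xC0DEC80A95C2CA13 − 2^64 = -4548978625809823213.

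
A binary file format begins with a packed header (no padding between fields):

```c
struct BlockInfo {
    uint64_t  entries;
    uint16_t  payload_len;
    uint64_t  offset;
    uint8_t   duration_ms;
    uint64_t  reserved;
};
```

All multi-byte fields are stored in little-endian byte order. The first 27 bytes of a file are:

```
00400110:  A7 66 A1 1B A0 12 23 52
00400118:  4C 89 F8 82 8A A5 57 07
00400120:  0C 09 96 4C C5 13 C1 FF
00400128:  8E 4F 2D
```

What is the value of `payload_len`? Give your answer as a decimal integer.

`payload_len` follows `entries` (8 bytes), so it starts at byte offset 8 and occupies 2 bytes.
Bytes at offsets 8..9: 4C 89.
Little-endian: lowest address holds the least-significant byte.
Reassemble most-significant byte first: 89 4C → 0x894C.
0x894C = 35148.

35148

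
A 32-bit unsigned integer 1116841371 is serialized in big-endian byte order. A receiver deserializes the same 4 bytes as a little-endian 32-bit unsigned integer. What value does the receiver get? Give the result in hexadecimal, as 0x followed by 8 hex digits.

0x9BA59142

1116841371 in 32-bit hexadecimal is 0x4291A59B.
Stored big-endian, the bytes at ascending addresses are 42 91 A5 9B.
Read back as little-endian, the first byte is least significant, giving 0x9BA59142.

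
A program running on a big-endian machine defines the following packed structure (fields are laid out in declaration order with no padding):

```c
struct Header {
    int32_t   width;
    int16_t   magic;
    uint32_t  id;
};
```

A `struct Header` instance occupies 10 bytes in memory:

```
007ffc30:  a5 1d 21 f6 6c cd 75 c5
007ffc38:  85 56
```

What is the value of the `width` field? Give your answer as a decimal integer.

`width` is the first field, at byte offset 0, occupying 4 bytes.
Bytes at offsets 0..3: A5 1D 21 F6.
In big-endian order the high byte comes first in memory.
The bytes are already most-significant first: 0xA51D21F6.
Top bit is set, so as a signed 32-bit value this is 0xA51D21F6 − 2^32 = -1524817418.

-1524817418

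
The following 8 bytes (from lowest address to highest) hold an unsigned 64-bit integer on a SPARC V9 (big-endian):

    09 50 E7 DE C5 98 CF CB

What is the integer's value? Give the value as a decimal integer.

671291288462086091

Big-endian: lowest address holds the most-significant byte.
The bytes are already most-significant first: 0x0950E7DEC598CFCB.
0x0950E7DEC598CFCB = 671291288462086091.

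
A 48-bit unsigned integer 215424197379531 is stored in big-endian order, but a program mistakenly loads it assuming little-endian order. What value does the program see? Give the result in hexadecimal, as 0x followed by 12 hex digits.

0xCBC5C25AEDC3

215424197379531 in 48-bit hexadecimal is 0xC3ED5AC2C5CB.
Stored big-endian, the bytes at ascending addresses are C3 ED 5A C2 C5 CB.
Read back as little-endian, the first byte is least significant, giving 0xCBC5C25AEDC3.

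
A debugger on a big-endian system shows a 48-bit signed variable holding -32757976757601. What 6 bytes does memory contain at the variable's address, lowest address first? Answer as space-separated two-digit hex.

E2 34 F0 6E 8A 9F

Two's complement of -32757976757601 in 48 bits: 32757976757601 = 0x1DCB0F917561; invert → 0xE234F06E8A9E; add 1 → 0xE234F06E8A9F.
Split into bytes (most-significant first): E2 34 F0 6E 8A 9F.
Big-endian: lowest address holds the most-significant byte.
So the memory order matches the most-significant-first order: E2 34 F0 6E 8A 9F.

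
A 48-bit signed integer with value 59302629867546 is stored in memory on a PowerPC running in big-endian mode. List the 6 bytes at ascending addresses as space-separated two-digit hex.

59302629867546 in hexadecimal, padded to 48 bits, is 0x35EF7830001A.
Split into bytes (most-significant first): 35 EF 78 30 00 1A.
Big-endian stores the most-significant byte at the lowest address.
So the memory order matches the most-significant-first order: 35 EF 78 30 00 1A.

35 EF 78 30 00 1A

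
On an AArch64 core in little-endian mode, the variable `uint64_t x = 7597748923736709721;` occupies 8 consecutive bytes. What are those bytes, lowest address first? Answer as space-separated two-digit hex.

59 DA EE 3B 64 A0 70 69

7597748923736709721 in hexadecimal, padded to 64 bits, is 0x6970A0643BEEDA59.
Split into bytes (most-significant first): 69 70 A0 64 3B EE DA 59.
In little-endian order the low byte comes first in memory.
So at ascending addresses the bytes are 59 DA EE 3B 64 A0 70 69.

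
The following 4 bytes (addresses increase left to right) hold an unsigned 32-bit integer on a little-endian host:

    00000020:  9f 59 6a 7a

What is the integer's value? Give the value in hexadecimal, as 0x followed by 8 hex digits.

Little-endian: lowest address holds the least-significant byte.
Reassemble most-significant byte first: 7A 6A 59 9F → 0x7A6A599F.

0x7A6A599F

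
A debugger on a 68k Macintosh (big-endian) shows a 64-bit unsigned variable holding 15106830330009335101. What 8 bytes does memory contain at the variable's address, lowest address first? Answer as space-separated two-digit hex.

D1 A6 3E 25 4E 4D B5 3D

15106830330009335101 in hexadecimal, padded to 64 bits, is 0xD1A63E254E4DB53D.
Split into bytes (most-significant first): D1 A6 3E 25 4E 4D B5 3D.
Big-endian: lowest address holds the most-significant byte.
So the memory order matches the most-significant-first order: D1 A6 3E 25 4E 4D B5 3D.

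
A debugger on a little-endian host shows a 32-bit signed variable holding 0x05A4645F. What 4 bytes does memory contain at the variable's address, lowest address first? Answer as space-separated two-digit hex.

5F 64 A4 05

Split into bytes (most-significant first): 05 A4 64 5F.
Little-endian stores the least-significant byte at the lowest address.
So at ascending addresses the bytes are 5F 64 A4 05.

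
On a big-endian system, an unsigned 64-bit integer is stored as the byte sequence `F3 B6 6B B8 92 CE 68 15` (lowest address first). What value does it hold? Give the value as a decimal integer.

Big-endian stores the most-significant byte at the lowest address.
The bytes are already most-significant first: 0xF3B66BB892CE6815.
0xF3B66BB892CE6815 = 17561342237458982933.

17561342237458982933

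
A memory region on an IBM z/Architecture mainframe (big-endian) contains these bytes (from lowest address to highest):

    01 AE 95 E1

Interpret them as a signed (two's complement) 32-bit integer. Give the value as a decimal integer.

Big-endian stores the most-significant byte at the lowest address.
The bytes are already most-significant first: 0x01AE95E1.
0x01AE95E1 = 28218849.

28218849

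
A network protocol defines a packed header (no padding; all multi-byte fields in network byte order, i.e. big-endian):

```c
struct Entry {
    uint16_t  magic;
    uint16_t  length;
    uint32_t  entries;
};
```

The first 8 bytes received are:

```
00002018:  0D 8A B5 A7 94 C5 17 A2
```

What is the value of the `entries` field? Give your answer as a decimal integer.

`entries` follows `magic` (2 B), `length` (2 B), so it starts at offset 2 + 2 = 4 and occupies 4 bytes.
Bytes at offsets 4..7: 94 C5 17 A2.
Big-endian: lowest address holds the most-significant byte.
The bytes are already most-significant first: 0x94C517A2.
0x94C517A2 = 2495944610.

2495944610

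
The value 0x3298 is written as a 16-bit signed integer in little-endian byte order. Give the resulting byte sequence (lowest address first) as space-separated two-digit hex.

Split into bytes (most-significant first): 32 98.
Little-endian stores the least-significant byte at the lowest address.
So at ascending addresses the bytes are 98 32.

98 32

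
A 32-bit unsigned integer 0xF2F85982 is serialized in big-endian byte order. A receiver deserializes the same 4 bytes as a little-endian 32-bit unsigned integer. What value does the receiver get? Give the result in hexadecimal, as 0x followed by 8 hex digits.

Stored big-endian, the bytes at ascending addresses are F2 F8 59 82.
Read back as little-endian, the first byte is least significant, giving 0x8259F8F2.

0x8259F8F2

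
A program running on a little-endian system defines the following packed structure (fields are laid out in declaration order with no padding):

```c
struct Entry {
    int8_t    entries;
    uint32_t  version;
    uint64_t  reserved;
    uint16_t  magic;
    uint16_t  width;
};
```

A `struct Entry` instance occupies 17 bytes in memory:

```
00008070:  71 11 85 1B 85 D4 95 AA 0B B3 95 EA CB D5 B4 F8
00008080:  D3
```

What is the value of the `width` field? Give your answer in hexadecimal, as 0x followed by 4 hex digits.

0xD3F8

`width` follows `entries` (1 B), `version` (4 B), `reserved` (8 B), `magic` (2 B), so it starts at offset 1 + 4 + 8 + 2 = 15 and occupies 2 bytes.
Bytes at offsets 15..16: F8 D3.
Little-endian stores the least-significant byte at the lowest address.
Reassemble most-significant byte first: D3 F8 → 0xD3F8.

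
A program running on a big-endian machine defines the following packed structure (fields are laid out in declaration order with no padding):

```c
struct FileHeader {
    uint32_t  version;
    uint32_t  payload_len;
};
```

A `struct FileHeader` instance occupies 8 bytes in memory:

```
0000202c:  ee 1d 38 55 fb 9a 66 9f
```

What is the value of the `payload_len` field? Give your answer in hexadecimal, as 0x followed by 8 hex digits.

0xFB9A669F

`payload_len` follows `version` (4 bytes), so it starts at byte offset 4 and occupies 4 bytes.
Bytes at offsets 4..7: FB 9A 66 9F.
In big-endian order the high byte comes first in memory.
The bytes are already most-significant first: 0xFB9A669F.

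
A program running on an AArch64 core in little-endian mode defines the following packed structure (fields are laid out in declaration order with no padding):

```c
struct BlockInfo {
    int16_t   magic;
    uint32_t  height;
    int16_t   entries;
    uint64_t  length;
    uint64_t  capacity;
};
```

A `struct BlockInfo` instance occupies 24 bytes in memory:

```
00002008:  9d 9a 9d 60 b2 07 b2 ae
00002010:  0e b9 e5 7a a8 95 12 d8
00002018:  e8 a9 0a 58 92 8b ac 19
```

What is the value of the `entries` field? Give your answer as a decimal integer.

`entries` follows `magic` (2 B), `height` (4 B), so it starts at offset 2 + 4 = 6 and occupies 2 bytes.
Bytes at offsets 6..7: B2 AE.
Little-endian stores the least-significant byte at the lowest address.
Reassemble most-significant byte first: AE B2 → 0xAEB2.
Top bit is set, so as a signed 16-bit value this is 0xAEB2 − 2^16 = -20814.

-20814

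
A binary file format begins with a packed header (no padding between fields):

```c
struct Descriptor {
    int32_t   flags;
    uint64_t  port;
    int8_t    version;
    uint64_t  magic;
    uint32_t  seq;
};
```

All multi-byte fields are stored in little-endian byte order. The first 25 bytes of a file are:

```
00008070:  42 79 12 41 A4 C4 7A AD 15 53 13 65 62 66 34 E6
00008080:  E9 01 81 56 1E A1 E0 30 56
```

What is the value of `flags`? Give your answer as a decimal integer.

1091729730

`flags` is the first field, at byte offset 0, occupying 4 bytes.
Bytes at offsets 0..3: 42 79 12 41.
In little-endian order the low byte comes first in memory.
Reassemble most-significant byte first: 41 12 79 42 → 0x41127942.
0x41127942 = 1091729730.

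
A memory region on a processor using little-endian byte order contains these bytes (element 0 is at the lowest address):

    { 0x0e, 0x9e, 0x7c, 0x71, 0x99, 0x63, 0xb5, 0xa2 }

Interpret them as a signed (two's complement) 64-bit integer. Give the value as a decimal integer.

Little-endian stores the least-significant byte at the lowest address.
Reassemble most-significant byte first: A2 B5 63 99 71 7C 9E 0E → 0xA2B56399717C9E0E.
Top bit is set, so as a signed 64-bit value this is 0xA2B56399717C9E0E − 2^64 = -6722357358095458802.

-6722357358095458802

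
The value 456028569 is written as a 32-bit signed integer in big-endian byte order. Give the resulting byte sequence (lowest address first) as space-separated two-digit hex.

1B 2E 71 99

456028569 in hexadecimal, padded to 32 bits, is 0x1B2E7199.
Split into bytes (most-significant first): 1B 2E 71 99.
Big-endian: lowest address holds the most-significant byte.
So the memory order matches the most-significant-first order: 1B 2E 71 99.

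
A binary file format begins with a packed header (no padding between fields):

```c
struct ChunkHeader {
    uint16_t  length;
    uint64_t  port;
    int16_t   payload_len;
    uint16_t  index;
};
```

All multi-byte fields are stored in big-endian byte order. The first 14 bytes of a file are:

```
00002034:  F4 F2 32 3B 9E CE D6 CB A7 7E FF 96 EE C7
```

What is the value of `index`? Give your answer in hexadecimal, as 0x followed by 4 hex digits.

`index` follows `length` (2 B), `port` (8 B), `payload_len` (2 B), so it starts at offset 2 + 8 + 2 = 12 and occupies 2 bytes.
Bytes at offsets 12..13: EE C7.
Big-endian: lowest address holds the most-significant byte.
The bytes are already most-significant first: 0xEEC7.

0xEEC7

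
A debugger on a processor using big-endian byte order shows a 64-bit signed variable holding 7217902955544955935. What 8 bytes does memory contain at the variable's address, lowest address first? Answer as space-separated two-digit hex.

7217902955544955935 in hexadecimal, padded to 64 bits, is 0x642B247EF87FCC1F.
Split into bytes (most-significant first): 64 2B 24 7E F8 7F CC 1F.
Big-endian stores the most-significant byte at the lowest address.
So the memory order matches the most-significant-first order: 64 2B 24 7E F8 7F CC 1F.

64 2B 24 7E F8 7F CC 1F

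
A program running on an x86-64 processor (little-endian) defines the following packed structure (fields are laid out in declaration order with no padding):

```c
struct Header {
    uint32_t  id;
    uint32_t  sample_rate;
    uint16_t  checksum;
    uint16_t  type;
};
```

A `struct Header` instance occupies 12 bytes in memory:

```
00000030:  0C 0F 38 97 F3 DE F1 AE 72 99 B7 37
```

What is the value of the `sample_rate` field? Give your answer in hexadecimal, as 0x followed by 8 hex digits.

0xAEF1DEF3

`sample_rate` follows `id` (4 bytes), so it starts at byte offset 4 and occupies 4 bytes.
Bytes at offsets 4..7: F3 DE F1 AE.
In little-endian order the low byte comes first in memory.
Reassemble most-significant byte first: AE F1 DE F3 → 0xAEF1DEF3.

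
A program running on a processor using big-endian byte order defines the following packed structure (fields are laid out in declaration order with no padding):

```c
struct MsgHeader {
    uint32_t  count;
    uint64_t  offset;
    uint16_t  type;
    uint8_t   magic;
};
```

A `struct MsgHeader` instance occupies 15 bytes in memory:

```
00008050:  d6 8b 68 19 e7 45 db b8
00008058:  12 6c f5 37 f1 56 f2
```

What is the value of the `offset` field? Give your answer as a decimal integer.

`offset` follows `count` (4 bytes), so it starts at byte offset 4 and occupies 8 bytes.
Bytes at offsets 4..11: E7 45 DB B8 12 6C F5 37.
In big-endian order the high byte comes first in memory.
The bytes are already most-significant first: 0xE745DBB8126CF537.
0xE745DBB8126CF537 = 16664967579783984439.

16664967579783984439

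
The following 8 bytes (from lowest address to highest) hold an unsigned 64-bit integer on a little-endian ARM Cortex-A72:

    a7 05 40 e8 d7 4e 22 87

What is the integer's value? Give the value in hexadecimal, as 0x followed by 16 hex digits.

0x87224ED7E84005A7

Little-endian stores the least-significant byte at the lowest address.
Reassemble most-significant byte first: 87 22 4E D7 E8 40 05 A7 → 0x87224ED7E84005A7.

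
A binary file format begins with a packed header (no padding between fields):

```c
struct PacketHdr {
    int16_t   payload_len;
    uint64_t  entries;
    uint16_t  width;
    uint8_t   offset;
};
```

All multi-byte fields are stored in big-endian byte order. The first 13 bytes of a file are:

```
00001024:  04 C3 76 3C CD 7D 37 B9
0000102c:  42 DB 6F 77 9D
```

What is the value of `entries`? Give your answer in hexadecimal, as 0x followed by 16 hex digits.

0x763CCD7D37B942DB

`entries` follows `payload_len` (2 bytes), so it starts at byte offset 2 and occupies 8 bytes.
Bytes at offsets 2..9: 76 3C CD 7D 37 B9 42 DB.
Big-endian stores the most-significant byte at the lowest address.
The bytes are already most-significant first: 0x763CCD7D37B942DB.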